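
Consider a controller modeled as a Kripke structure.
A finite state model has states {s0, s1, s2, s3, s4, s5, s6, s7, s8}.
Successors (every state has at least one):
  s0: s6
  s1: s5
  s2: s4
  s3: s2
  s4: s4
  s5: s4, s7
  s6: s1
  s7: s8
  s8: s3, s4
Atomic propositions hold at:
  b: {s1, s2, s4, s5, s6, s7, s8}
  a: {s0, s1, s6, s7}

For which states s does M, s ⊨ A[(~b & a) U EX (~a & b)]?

Sat(~b) = {s0, s3}
Sat(~b & a) = {s0}
Sat(~a) = {s2, s3, s4, s5, s8}
Sat(~a & b) = {s2, s4, s5, s8}
Sat(EX (~a & b)) = {s : some successor in {s2, s4, s5, s8}} = {s1, s2, s3, s4, s5, s7, s8}
A[(~b & a) U EX (~a & b)]: least fixpoint, start Z0 = Sat(EX (~a & b)) = {s1, s2, s3, s4, s5, s7, s8}, add states in Sat(~b & a) with every successor in Z. Already a fixed point.
Sat(A[(~b & a) U EX (~a & b)]) = {s1, s2, s3, s4, s5, s7, s8}

{s1, s2, s3, s4, s5, s7, s8}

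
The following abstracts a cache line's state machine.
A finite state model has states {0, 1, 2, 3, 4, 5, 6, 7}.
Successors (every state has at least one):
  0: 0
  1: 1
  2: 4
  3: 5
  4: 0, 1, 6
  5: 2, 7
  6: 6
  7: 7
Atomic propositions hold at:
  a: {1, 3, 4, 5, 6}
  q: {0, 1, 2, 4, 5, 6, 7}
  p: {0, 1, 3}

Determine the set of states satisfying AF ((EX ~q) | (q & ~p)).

Sat(~q) = {3}
Sat(EX ~q) = {s : some successor in {3}} = ∅
Sat(~p) = {2, 4, 5, 6, 7}
Sat(q & ~p) = {2, 4, 5, 6, 7}
Sat((EX ~q) | (q & ~p)) = {2, 4, 5, 6, 7}
AF ((EX ~q) | (q & ~p)): least fixpoint, start Z0 = {2, 4, 5, 6, 7}, add states with every successor in Z. Z1 = {2, 3, 4, 5, 6, 7}; fixed.
Sat(AF ((EX ~q) | (q & ~p))) = {2, 3, 4, 5, 6, 7}

{2, 3, 4, 5, 6, 7}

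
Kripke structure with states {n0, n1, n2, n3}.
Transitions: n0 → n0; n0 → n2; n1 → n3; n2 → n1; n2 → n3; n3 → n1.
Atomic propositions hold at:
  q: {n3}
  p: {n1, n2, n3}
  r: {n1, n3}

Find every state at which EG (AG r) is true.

{n1, n3}

AG r: greatest fixpoint, start Z0 = {n1, n3}, keep only states in Sat with every successor in Z. Already a fixed point.
Sat(AG r) = {n1, n3}
EG (AG r): greatest fixpoint, start Z0 = {n1, n3}, keep only states in Sat with some successor in Z. Already a fixed point.
Sat(EG (AG r)) = {n1, n3}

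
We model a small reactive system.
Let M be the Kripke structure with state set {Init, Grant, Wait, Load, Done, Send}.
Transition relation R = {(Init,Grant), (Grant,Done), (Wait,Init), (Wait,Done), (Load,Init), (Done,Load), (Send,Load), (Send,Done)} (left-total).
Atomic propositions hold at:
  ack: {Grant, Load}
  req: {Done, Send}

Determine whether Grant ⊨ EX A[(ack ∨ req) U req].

Yes

Sat(ack ∨ req) = {Grant, Load, Done, Send}
A[(ack ∨ req) U req]: least fixpoint, start Z0 = Sat(req) = {Done, Send}, add states in Sat(ack ∨ req) with every successor in Z. Z1 = {Grant, Done, Send}; fixed.
Sat(A[(ack ∨ req) U req]) = {Grant, Done, Send}
Sat(EX A[(ack ∨ req) U req]) = {s : some successor in {Grant, Done, Send}} = {Init, Grant, Wait, Send}
Grant ∈ Sat(EX A[(ack ∨ req) U req]) = {Init, Grant, Wait, Send}, so the formula holds at Grant.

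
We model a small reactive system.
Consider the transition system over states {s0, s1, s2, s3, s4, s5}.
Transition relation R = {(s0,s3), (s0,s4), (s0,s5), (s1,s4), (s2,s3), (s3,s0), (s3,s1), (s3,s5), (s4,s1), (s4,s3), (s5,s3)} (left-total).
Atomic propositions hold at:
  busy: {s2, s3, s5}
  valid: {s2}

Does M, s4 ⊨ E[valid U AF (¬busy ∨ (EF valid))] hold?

Sat(¬busy) = {s0, s1, s4}
EF valid: least fixpoint, start Z0 = {s2}, add states with some successor in Z. Already a fixed point.
Sat(EF valid) = {s2}
Sat(¬busy ∨ (EF valid)) = {s0, s1, s2, s4}
AF (¬busy ∨ (EF valid)): least fixpoint, start Z0 = {s0, s1, s2, s4}, add states with every successor in Z. Already a fixed point.
Sat(AF (¬busy ∨ (EF valid))) = {s0, s1, s2, s4}
E[valid U AF (¬busy ∨ (EF valid))]: least fixpoint, start Z0 = Sat(AF (¬busy ∨ (EF valid))) = {s0, s1, s2, s4}, add states in Sat(valid) with some successor in Z. Already a fixed point.
Sat(E[valid U AF (¬busy ∨ (EF valid))]) = {s0, s1, s2, s4}
s4 ∈ Sat(E[valid U AF (¬busy ∨ (EF valid))]) = {s0, s1, s2, s4}, so the formula holds at s4.

Yes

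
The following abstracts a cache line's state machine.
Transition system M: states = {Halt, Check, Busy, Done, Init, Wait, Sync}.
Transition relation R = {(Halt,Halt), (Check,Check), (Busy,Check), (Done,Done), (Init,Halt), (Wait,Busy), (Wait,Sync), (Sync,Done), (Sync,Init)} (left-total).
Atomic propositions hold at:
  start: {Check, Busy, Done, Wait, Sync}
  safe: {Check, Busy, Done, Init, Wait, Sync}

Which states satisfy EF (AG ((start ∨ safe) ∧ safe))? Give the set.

{Check, Busy, Done, Wait, Sync}

Sat(start ∨ safe) = {Check, Busy, Done, Init, Wait, Sync}
Sat((start ∨ safe) ∧ safe) = {Check, Busy, Done, Init, Wait, Sync}
AG ((start ∨ safe) ∧ safe): greatest fixpoint, start Z0 = {Check, Busy, Done, Init, Wait, Sync}, keep only states in Sat with every successor in Z. Z1 = {Check, Busy, Done, Wait, Sync}; Z2 = {Check, Busy, Done, Wait}; Z3 = {Check, Busy, Done}; fixed.
Sat(AG ((start ∨ safe) ∧ safe)) = {Check, Busy, Done}
EF (AG ((start ∨ safe) ∧ safe)): least fixpoint, start Z0 = {Check, Busy, Done}, add states with some successor in Z. Z1 = {Check, Busy, Done, Wait, Sync}; fixed.
Sat(EF (AG ((start ∨ safe) ∧ safe))) = {Check, Busy, Done, Wait, Sync}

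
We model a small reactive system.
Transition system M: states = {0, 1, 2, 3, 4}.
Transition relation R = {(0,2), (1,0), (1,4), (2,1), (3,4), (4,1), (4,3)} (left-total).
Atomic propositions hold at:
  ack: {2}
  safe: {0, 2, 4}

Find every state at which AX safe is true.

{0, 1, 3}

Sat(AX safe) = {s : every successor in {0, 2, 4}} = {0, 1, 3}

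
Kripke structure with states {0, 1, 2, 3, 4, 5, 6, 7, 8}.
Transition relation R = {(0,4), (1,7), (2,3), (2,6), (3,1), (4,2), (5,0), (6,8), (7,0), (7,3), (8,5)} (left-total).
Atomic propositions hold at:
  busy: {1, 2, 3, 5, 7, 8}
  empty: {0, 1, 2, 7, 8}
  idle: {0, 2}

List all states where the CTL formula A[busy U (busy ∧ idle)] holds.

Sat(busy ∧ idle) = {2}
A[busy U (busy ∧ idle)]: least fixpoint, start Z0 = Sat((busy ∧ idle)) = {2}, add states in Sat(busy) with every successor in Z. Already a fixed point.
Sat(A[busy U (busy ∧ idle)]) = {2}

{2}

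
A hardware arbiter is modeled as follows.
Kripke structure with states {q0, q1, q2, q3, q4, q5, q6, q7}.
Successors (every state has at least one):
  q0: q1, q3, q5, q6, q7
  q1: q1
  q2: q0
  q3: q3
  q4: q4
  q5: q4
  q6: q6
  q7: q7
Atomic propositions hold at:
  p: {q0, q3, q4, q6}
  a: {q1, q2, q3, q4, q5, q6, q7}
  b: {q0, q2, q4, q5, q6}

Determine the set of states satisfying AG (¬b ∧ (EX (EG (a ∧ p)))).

Sat(¬b) = {q1, q3, q7}
Sat(a ∧ p) = {q3, q4, q6}
EG (a ∧ p): greatest fixpoint, start Z0 = {q3, q4, q6}, keep only states in Sat with some successor in Z. Already a fixed point.
Sat(EG (a ∧ p)) = {q3, q4, q6}
Sat(EX (EG (a ∧ p))) = {s : some successor in {q3, q4, q6}} = {q0, q3, q4, q5, q6}
Sat(¬b ∧ (EX (EG (a ∧ p)))) = {q3}
AG (¬b ∧ (EX (EG (a ∧ p)))): greatest fixpoint, start Z0 = {q3}, keep only states in Sat with every successor in Z. Already a fixed point.
Sat(AG (¬b ∧ (EX (EG (a ∧ p))))) = {q3}

{q3}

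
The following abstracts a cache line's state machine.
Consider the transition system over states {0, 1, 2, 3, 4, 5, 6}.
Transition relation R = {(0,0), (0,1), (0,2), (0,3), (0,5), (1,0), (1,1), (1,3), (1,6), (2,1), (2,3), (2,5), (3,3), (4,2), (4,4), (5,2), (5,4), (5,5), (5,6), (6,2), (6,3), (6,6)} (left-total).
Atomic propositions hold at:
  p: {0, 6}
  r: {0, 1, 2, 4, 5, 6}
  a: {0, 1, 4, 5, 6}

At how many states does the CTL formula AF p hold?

AF p: least fixpoint, start Z0 = {0, 6}, add states with every successor in Z. Already a fixed point.
Sat(AF p) = {0, 6}
|Sat(AF p)| = |{0, 6}| = 2.

2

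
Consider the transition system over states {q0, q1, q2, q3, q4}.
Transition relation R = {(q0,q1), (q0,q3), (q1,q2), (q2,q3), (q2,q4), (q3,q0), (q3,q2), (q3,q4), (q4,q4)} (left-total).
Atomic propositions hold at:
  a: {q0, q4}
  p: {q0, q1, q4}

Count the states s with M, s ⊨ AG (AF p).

1

AF p: least fixpoint, start Z0 = {q0, q1, q4}, add states with every successor in Z. Already a fixed point.
Sat(AF p) = {q0, q1, q4}
AG (AF p): greatest fixpoint, start Z0 = {q0, q1, q4}, keep only states in Sat with every successor in Z. Z1 = {q4}; fixed.
Sat(AG (AF p)) = {q4}
|Sat(AG (AF p))| = |{q4}| = 1.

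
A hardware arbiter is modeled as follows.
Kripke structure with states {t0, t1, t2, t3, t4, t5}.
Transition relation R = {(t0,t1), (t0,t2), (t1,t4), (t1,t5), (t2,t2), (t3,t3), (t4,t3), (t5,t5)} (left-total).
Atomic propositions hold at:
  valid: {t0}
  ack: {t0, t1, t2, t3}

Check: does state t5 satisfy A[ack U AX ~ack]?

Yes

Sat(~ack) = {t4, t5}
Sat(AX ~ack) = {s : every successor in {t4, t5}} = {t1, t5}
A[ack U AX ~ack]: least fixpoint, start Z0 = Sat(AX ~ack) = {t1, t5}, add states in Sat(ack) with every successor in Z. Already a fixed point.
Sat(A[ack U AX ~ack]) = {t1, t5}
t5 ∈ Sat(A[ack U AX ~ack]) = {t1, t5}, so the formula holds at t5.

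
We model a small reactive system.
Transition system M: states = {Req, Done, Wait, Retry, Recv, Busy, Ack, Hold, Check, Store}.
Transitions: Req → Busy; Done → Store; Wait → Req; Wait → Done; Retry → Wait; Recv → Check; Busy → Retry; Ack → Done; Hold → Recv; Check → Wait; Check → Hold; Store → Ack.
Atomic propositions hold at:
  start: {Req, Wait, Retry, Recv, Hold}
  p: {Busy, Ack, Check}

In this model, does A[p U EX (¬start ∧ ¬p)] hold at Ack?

Yes

Sat(¬start) = {Done, Busy, Ack, Check, Store}
Sat(¬p) = {Req, Done, Wait, Retry, Recv, Hold, Store}
Sat(¬start ∧ ¬p) = {Done, Store}
Sat(EX (¬start ∧ ¬p)) = {s : some successor in {Done, Store}} = {Done, Wait, Ack}
A[p U EX (¬start ∧ ¬p)]: least fixpoint, start Z0 = Sat(EX (¬start ∧ ¬p)) = {Done, Wait, Ack}, add states in Sat(p) with every successor in Z. Already a fixed point.
Sat(A[p U EX (¬start ∧ ¬p)]) = {Done, Wait, Ack}
Ack ∈ Sat(A[p U EX (¬start ∧ ¬p)]) = {Done, Wait, Ack}, so the formula holds at Ack.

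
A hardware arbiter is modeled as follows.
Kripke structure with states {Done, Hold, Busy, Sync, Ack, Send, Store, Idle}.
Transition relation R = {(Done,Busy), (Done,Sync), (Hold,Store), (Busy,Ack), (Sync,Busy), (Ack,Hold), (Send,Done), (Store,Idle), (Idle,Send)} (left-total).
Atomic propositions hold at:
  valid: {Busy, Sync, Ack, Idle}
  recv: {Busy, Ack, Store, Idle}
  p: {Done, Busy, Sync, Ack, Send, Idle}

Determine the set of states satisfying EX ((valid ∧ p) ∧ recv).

{Done, Busy, Sync, Store}

Sat(valid ∧ p) = {Busy, Sync, Ack, Idle}
Sat((valid ∧ p) ∧ recv) = {Busy, Ack, Idle}
Sat(EX ((valid ∧ p) ∧ recv)) = {s : some successor in {Busy, Ack, Idle}} = {Done, Busy, Sync, Store}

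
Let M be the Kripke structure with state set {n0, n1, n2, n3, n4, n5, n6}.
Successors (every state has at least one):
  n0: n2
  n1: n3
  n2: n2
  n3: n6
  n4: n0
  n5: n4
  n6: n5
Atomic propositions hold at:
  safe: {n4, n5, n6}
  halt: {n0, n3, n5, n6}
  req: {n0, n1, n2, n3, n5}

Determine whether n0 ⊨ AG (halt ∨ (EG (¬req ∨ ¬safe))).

Sat(¬req) = {n4, n6}
Sat(¬safe) = {n0, n1, n2, n3}
Sat(¬req ∨ ¬safe) = {n0, n1, n2, n3, n4, n6}
EG (¬req ∨ ¬safe): greatest fixpoint, start Z0 = {n0, n1, n2, n3, n4, n6}, keep only states in Sat with some successor in Z. Z1 = {n0, n1, n2, n3, n4}; Z2 = {n0, n1, n2, n4}; Z3 = {n0, n2, n4}; fixed.
Sat(EG (¬req ∨ ¬safe)) = {n0, n2, n4}
Sat(halt ∨ (EG (¬req ∨ ¬safe))) = {n0, n2, n3, n4, n5, n6}
AG (halt ∨ (EG (¬req ∨ ¬safe))): greatest fixpoint, start Z0 = {n0, n2, n3, n4, n5, n6}, keep only states in Sat with every successor in Z. Already a fixed point.
Sat(AG (halt ∨ (EG (¬req ∨ ¬safe)))) = {n0, n2, n3, n4, n5, n6}
n0 ∈ Sat(AG (halt ∨ (EG (¬req ∨ ¬safe)))) = {n0, n2, n3, n4, n5, n6}, so the formula holds at n0.

Yes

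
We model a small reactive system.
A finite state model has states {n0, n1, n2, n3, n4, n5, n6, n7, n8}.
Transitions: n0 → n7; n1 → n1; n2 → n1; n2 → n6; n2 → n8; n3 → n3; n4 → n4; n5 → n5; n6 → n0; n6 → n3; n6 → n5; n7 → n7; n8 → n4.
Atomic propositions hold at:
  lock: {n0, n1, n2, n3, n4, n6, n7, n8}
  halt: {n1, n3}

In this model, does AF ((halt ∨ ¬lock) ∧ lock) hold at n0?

Sat(¬lock) = {n5}
Sat(halt ∨ ¬lock) = {n1, n3, n5}
Sat((halt ∨ ¬lock) ∧ lock) = {n1, n3}
AF ((halt ∨ ¬lock) ∧ lock): least fixpoint, start Z0 = {n1, n3}, add states with every successor in Z. Already a fixed point.
Sat(AF ((halt ∨ ¬lock) ∧ lock)) = {n1, n3}
n0 ∉ Sat(AF ((halt ∨ ¬lock) ∧ lock)) = {n1, n3}, so the formula does not hold at n0.

No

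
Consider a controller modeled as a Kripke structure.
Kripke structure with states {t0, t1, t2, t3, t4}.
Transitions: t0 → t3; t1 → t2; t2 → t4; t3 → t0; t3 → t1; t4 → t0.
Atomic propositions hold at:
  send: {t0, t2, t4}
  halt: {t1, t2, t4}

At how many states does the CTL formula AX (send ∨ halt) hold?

Sat(send ∨ halt) = {t0, t1, t2, t4}
Sat(AX (send ∨ halt)) = {s : every successor in {t0, t1, t2, t4}} = {t1, t2, t3, t4}
|Sat(AX (send ∨ halt))| = |{t1, t2, t3, t4}| = 4.

4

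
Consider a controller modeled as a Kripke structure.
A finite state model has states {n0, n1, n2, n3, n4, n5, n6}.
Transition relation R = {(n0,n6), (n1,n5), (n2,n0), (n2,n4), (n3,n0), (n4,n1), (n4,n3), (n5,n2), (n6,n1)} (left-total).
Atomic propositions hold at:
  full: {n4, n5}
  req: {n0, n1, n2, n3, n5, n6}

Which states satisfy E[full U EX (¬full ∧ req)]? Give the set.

{n0, n2, n3, n4, n5, n6}

Sat(¬full) = {n0, n1, n2, n3, n6}
Sat(¬full ∧ req) = {n0, n1, n2, n3, n6}
Sat(EX (¬full ∧ req)) = {s : some successor in {n0, n1, n2, n3, n6}} = {n0, n2, n3, n4, n5, n6}
E[full U EX (¬full ∧ req)]: least fixpoint, start Z0 = Sat(EX (¬full ∧ req)) = {n0, n2, n3, n4, n5, n6}, add states in Sat(full) with some successor in Z. Already a fixed point.
Sat(E[full U EX (¬full ∧ req)]) = {n0, n2, n3, n4, n5, n6}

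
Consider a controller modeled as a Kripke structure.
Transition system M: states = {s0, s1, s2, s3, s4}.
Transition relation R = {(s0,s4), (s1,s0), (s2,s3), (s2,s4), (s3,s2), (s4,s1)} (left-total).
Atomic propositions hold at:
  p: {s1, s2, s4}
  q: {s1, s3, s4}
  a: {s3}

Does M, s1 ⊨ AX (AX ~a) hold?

Sat(~a) = {s0, s1, s2, s4}
Sat(AX ~a) = {s : every successor in {s0, s1, s2, s4}} = {s0, s1, s3, s4}
Sat(AX (AX ~a)) = {s : every successor in {s0, s1, s3, s4}} = {s0, s1, s2, s4}
s1 ∈ Sat(AX (AX ~a)) = {s0, s1, s2, s4}, so the formula holds at s1.

Yes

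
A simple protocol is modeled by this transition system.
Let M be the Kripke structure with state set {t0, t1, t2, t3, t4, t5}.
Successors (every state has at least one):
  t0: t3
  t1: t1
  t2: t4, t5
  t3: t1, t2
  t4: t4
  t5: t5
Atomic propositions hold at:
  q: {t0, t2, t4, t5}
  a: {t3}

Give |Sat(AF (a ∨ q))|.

5

Sat(a ∨ q) = {t0, t2, t3, t4, t5}
AF (a ∨ q): least fixpoint, start Z0 = {t0, t2, t3, t4, t5}, add states with every successor in Z. Already a fixed point.
Sat(AF (a ∨ q)) = {t0, t2, t3, t4, t5}
|Sat(AF (a ∨ q))| = |{t0, t2, t3, t4, t5}| = 5.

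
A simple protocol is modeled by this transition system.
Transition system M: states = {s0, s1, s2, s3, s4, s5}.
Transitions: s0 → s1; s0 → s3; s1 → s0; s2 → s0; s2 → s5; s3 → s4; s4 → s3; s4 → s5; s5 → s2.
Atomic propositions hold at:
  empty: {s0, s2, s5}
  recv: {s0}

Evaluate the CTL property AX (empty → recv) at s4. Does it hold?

Sat(empty → recv) = {s0, s1, s3, s4}
Sat(AX (empty → recv)) = {s : every successor in {s0, s1, s3, s4}} = {s0, s1, s3}
s4 ∉ Sat(AX (empty → recv)) = {s0, s1, s3}, so the formula does not hold at s4.

No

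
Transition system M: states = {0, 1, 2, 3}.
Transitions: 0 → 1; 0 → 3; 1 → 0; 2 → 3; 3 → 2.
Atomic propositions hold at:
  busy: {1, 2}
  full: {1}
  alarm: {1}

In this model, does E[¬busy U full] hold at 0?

Sat(¬busy) = {0, 3}
E[¬busy U full]: least fixpoint, start Z0 = Sat(full) = {1}, add states in Sat(¬busy) with some successor in Z. Z1 = {0, 1}; fixed.
Sat(E[¬busy U full]) = {0, 1}
0 ∈ Sat(E[¬busy U full]) = {0, 1}, so the formula holds at 0.

Yes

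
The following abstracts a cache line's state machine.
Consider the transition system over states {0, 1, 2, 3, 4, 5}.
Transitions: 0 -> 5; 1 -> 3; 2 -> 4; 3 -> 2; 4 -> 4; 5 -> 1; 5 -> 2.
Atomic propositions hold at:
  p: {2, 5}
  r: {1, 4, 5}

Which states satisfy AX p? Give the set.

{0, 3}

Sat(AX p) = {s : every successor in {2, 5}} = {0, 3}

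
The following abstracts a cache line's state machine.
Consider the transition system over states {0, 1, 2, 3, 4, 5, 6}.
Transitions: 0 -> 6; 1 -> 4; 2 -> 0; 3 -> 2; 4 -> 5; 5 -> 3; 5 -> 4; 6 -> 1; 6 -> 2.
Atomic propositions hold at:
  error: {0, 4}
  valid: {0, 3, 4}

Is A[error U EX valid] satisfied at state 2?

Yes

Sat(EX valid) = {s : some successor in {0, 3, 4}} = {1, 2, 5}
A[error U EX valid]: least fixpoint, start Z0 = Sat(EX valid) = {1, 2, 5}, add states in Sat(error) with every successor in Z. Z1 = {1, 2, 4, 5}; fixed.
Sat(A[error U EX valid]) = {1, 2, 4, 5}
2 ∈ Sat(A[error U EX valid]) = {1, 2, 4, 5}, so the formula holds at 2.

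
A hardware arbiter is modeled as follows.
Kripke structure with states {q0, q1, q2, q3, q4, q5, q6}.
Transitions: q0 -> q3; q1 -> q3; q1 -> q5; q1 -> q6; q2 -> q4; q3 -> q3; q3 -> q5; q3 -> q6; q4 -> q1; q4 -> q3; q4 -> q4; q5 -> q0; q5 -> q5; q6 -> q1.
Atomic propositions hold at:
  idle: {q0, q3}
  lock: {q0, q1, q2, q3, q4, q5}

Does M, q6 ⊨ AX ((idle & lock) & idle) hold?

Sat(idle & lock) = {q0, q3}
Sat((idle & lock) & idle) = {q0, q3}
Sat(AX ((idle & lock) & idle)) = {s : every successor in {q0, q3}} = {q0}
q6 ∉ Sat(AX ((idle & lock) & idle)) = {q0}, so the formula does not hold at q6.

No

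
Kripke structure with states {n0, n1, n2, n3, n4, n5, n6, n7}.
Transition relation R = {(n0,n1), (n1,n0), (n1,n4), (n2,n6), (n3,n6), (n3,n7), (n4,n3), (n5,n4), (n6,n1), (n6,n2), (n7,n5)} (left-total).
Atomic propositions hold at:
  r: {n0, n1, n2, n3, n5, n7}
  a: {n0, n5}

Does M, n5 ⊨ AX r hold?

No

Sat(AX r) = {s : every successor in {n0, n1, n2, n3, n5, n7}} = {n0, n4, n6, n7}
n5 ∉ Sat(AX r) = {n0, n4, n6, n7}, so the formula does not hold at n5.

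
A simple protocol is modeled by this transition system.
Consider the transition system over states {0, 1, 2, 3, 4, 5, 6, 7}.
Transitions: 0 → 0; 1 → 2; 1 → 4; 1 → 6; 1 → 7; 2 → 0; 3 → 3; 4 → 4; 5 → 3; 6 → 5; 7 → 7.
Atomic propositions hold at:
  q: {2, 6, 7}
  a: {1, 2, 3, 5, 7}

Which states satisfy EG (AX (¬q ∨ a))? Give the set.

Sat(¬q) = {0, 1, 3, 4, 5}
Sat(¬q ∨ a) = {0, 1, 2, 3, 4, 5, 7}
Sat(AX (¬q ∨ a)) = {s : every successor in {0, 1, 2, 3, 4, 5, 7}} = {0, 2, 3, 4, 5, 6, 7}
EG (AX (¬q ∨ a)): greatest fixpoint, start Z0 = {0, 2, 3, 4, 5, 6, 7}, keep only states in Sat with some successor in Z. Already a fixed point.
Sat(EG (AX (¬q ∨ a))) = {0, 2, 3, 4, 5, 6, 7}

{0, 2, 3, 4, 5, 6, 7}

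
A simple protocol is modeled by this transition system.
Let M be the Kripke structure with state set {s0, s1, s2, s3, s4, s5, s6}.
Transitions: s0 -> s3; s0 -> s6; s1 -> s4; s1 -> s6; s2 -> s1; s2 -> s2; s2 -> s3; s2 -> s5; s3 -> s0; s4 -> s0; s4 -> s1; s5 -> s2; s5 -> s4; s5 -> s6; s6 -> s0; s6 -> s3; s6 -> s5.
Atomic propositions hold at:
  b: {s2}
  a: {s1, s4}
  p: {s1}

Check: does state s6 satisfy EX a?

No

Sat(EX a) = {s : some successor in {s1, s4}} = {s1, s2, s4, s5}
s6 ∉ Sat(EX a) = {s1, s2, s4, s5}, so the formula does not hold at s6.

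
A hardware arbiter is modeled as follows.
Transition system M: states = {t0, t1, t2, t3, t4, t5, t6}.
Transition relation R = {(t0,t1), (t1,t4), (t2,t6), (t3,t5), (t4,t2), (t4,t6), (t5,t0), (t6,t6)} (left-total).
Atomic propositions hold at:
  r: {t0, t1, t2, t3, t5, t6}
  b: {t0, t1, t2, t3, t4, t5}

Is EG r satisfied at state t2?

Yes

EG r: greatest fixpoint, start Z0 = {t0, t1, t2, t3, t5, t6}, keep only states in Sat with some successor in Z. Z1 = {t0, t2, t3, t5, t6}; Z2 = {t2, t3, t5, t6}; Z3 = {t2, t3, t6}; Z4 = {t2, t6}; fixed.
Sat(EG r) = {t2, t6}
t2 ∈ Sat(EG r) = {t2, t6}, so the formula holds at t2.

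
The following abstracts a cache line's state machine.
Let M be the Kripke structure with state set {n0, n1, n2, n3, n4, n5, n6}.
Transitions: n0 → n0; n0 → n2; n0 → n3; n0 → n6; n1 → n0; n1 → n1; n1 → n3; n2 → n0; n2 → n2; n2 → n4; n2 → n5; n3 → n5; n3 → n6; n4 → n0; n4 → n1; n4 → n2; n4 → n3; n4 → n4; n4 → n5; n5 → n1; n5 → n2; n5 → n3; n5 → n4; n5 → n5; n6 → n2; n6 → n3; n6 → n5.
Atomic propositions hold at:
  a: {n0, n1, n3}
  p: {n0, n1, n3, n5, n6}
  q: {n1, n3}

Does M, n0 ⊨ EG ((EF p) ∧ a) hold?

EF p: least fixpoint, start Z0 = {n0, n1, n3, n5, n6}, add states with some successor in Z. Z1 = {n0, n1, n2, n3, n4, n5, n6}; fixed.
Sat(EF p) = {n0, n1, n2, n3, n4, n5, n6}
Sat((EF p) ∧ a) = {n0, n1, n3}
EG ((EF p) ∧ a): greatest fixpoint, start Z0 = {n0, n1, n3}, keep only states in Sat with some successor in Z. Z1 = {n0, n1}; fixed.
Sat(EG ((EF p) ∧ a)) = {n0, n1}
n0 ∈ Sat(EG ((EF p) ∧ a)) = {n0, n1}, so the formula holds at n0.

Yes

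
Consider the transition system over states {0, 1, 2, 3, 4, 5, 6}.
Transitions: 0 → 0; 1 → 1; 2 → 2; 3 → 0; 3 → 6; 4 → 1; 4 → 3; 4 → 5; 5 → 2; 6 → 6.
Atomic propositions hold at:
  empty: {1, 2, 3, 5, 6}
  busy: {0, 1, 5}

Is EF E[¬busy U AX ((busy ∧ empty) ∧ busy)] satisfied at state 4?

Sat(¬busy) = {2, 3, 4, 6}
Sat(busy ∧ empty) = {1, 5}
Sat((busy ∧ empty) ∧ busy) = {1, 5}
Sat(AX ((busy ∧ empty) ∧ busy)) = {s : every successor in {1, 5}} = {1}
E[¬busy U AX ((busy ∧ empty) ∧ busy)]: least fixpoint, start Z0 = Sat(AX ((busy ∧ empty) ∧ busy)) = {1}, add states in Sat(¬busy) with some successor in Z. Z1 = {1, 4}; fixed.
Sat(E[¬busy U AX ((busy ∧ empty) ∧ busy)]) = {1, 4}
EF E[¬busy U AX ((busy ∧ empty) ∧ busy)]: least fixpoint, start Z0 = {1, 4}, add states with some successor in Z. Already a fixed point.
Sat(EF E[¬busy U AX ((busy ∧ empty) ∧ busy)]) = {1, 4}
4 ∈ Sat(EF E[¬busy U AX ((busy ∧ empty) ∧ busy)]) = {1, 4}, so the formula holds at 4.

Yes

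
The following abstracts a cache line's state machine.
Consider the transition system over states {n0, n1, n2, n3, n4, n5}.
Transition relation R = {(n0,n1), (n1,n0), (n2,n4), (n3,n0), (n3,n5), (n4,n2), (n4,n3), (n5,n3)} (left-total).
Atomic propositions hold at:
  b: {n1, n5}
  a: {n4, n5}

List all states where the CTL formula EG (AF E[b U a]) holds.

{n2, n4}

E[b U a]: least fixpoint, start Z0 = Sat(a) = {n4, n5}, add states in Sat(b) with some successor in Z. Already a fixed point.
Sat(E[b U a]) = {n4, n5}
AF E[b U a]: least fixpoint, start Z0 = {n4, n5}, add states with every successor in Z. Z1 = {n2, n4, n5}; fixed.
Sat(AF E[b U a]) = {n2, n4, n5}
EG (AF E[b U a]): greatest fixpoint, start Z0 = {n2, n4, n5}, keep only states in Sat with some successor in Z. Z1 = {n2, n4}; fixed.
Sat(EG (AF E[b U a])) = {n2, n4}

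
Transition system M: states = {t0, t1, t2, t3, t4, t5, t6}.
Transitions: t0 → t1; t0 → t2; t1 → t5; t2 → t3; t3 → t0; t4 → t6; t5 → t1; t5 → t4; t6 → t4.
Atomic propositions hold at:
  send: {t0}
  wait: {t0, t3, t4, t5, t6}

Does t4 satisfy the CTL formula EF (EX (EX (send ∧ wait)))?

No

Sat(send ∧ wait) = {t0}
Sat(EX (send ∧ wait)) = {s : some successor in {t0}} = {t3}
Sat(EX (EX (send ∧ wait))) = {s : some successor in {t3}} = {t2}
EF (EX (EX (send ∧ wait))): least fixpoint, start Z0 = {t2}, add states with some successor in Z. Z1 = {t0, t2}; Z2 = {t0, t2, t3}; fixed.
Sat(EF (EX (EX (send ∧ wait)))) = {t0, t2, t3}
t4 ∉ Sat(EF (EX (EX (send ∧ wait)))) = {t0, t2, t3}, so the formula does not hold at t4.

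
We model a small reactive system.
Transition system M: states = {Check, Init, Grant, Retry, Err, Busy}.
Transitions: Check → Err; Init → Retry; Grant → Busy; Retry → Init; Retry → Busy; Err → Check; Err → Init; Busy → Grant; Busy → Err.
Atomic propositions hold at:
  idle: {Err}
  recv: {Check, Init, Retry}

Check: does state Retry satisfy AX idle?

Sat(AX idle) = {s : every successor in {Err}} = {Check}
Retry ∉ Sat(AX idle) = {Check}, so the formula does not hold at Retry.

No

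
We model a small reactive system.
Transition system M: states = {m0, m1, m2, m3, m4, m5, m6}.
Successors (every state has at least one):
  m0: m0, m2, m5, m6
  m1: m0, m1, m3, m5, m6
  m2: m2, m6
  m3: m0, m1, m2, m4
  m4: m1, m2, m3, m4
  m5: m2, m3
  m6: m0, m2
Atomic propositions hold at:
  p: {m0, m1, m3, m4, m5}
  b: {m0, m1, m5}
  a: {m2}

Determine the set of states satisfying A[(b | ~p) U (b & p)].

Sat(~p) = {m2, m6}
Sat(b | ~p) = {m0, m1, m2, m5, m6}
Sat(b & p) = {m0, m1, m5}
A[(b | ~p) U (b & p)]: least fixpoint, start Z0 = Sat((b & p)) = {m0, m1, m5}, add states in Sat(b | ~p) with every successor in Z. Already a fixed point.
Sat(A[(b | ~p) U (b & p)]) = {m0, m1, m5}

{m0, m1, m5}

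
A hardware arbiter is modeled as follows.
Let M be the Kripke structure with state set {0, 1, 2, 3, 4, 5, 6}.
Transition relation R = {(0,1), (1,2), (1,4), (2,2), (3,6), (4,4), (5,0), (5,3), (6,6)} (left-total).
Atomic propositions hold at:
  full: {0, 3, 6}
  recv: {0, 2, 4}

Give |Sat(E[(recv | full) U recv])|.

3

Sat(recv | full) = {0, 2, 3, 4, 6}
E[(recv | full) U recv]: least fixpoint, start Z0 = Sat(recv) = {0, 2, 4}, add states in Sat(recv | full) with some successor in Z. Already a fixed point.
Sat(E[(recv | full) U recv]) = {0, 2, 4}
|Sat(E[(recv | full) U recv])| = |{0, 2, 4}| = 3.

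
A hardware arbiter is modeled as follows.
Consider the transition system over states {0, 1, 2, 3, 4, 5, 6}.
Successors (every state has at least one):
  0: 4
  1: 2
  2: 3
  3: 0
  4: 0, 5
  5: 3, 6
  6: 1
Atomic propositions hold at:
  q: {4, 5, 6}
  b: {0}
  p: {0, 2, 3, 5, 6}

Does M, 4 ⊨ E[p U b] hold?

E[p U b]: least fixpoint, start Z0 = Sat(b) = {0}, add states in Sat(p) with some successor in Z. Z1 = {0, 3}; Z2 = {0, 2, 3, 5}; fixed.
Sat(E[p U b]) = {0, 2, 3, 5}
4 ∉ Sat(E[p U b]) = {0, 2, 3, 5}, so the formula does not hold at 4.

No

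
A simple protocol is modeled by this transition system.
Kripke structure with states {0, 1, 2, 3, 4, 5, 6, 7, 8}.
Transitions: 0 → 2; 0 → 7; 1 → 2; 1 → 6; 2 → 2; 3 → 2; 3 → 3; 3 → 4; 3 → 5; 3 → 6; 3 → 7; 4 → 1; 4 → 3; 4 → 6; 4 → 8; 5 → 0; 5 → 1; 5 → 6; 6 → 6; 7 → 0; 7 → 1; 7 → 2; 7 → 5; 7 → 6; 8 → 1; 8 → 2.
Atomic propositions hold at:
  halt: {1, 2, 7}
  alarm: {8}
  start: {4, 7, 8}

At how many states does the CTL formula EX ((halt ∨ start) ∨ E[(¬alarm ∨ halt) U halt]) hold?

Sat(halt ∨ start) = {1, 2, 4, 7, 8}
Sat(¬alarm) = {0, 1, 2, 3, 4, 5, 6, 7}
Sat(¬alarm ∨ halt) = {0, 1, 2, 3, 4, 5, 6, 7}
E[(¬alarm ∨ halt) U halt]: least fixpoint, start Z0 = Sat(halt) = {1, 2, 7}, add states in Sat(¬alarm ∨ halt) with some successor in Z. Z1 = {0, 1, 2, 3, 4, 5, 7}; fixed.
Sat(E[(¬alarm ∨ halt) U halt]) = {0, 1, 2, 3, 4, 5, 7}
Sat((halt ∨ start) ∨ E[(¬alarm ∨ halt) U halt]) = {0, 1, 2, 3, 4, 5, 7, 8}
Sat(EX ((halt ∨ start) ∨ E[(¬alarm ∨ halt) U halt])) = {s : some successor in {0, 1, 2, 3, 4, 5, 7, 8}} = {0, 1, 2, 3, 4, 5, 7, 8}
|Sat(EX ((halt ∨ start) ∨ E[(¬alarm ∨ halt) U halt]))| = |{0, 1, 2, 3, 4, 5, 7, 8}| = 8.

8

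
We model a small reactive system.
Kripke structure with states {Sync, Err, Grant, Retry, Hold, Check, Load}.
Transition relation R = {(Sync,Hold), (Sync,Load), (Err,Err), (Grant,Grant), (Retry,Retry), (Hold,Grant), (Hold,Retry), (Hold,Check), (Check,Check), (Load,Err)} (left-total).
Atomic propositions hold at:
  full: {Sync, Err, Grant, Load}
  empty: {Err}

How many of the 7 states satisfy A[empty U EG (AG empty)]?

AG empty: greatest fixpoint, start Z0 = {Err}, keep only states in Sat with every successor in Z. Already a fixed point.
Sat(AG empty) = {Err}
EG (AG empty): greatest fixpoint, start Z0 = {Err}, keep only states in Sat with some successor in Z. Already a fixed point.
Sat(EG (AG empty)) = {Err}
A[empty U EG (AG empty)]: least fixpoint, start Z0 = Sat(EG (AG empty)) = {Err}, add states in Sat(empty) with every successor in Z. Already a fixed point.
Sat(A[empty U EG (AG empty)]) = {Err}
|Sat(A[empty U EG (AG empty)])| = |{Err}| = 1.

1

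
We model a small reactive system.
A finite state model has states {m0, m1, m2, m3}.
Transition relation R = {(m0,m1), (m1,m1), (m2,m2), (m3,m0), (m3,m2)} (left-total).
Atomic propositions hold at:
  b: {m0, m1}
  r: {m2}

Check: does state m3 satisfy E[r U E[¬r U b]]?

Sat(¬r) = {m0, m1, m3}
E[¬r U b]: least fixpoint, start Z0 = Sat(b) = {m0, m1}, add states in Sat(¬r) with some successor in Z. Z1 = {m0, m1, m3}; fixed.
Sat(E[¬r U b]) = {m0, m1, m3}
E[r U E[¬r U b]]: least fixpoint, start Z0 = Sat(E[¬r U b]) = {m0, m1, m3}, add states in Sat(r) with some successor in Z. Already a fixed point.
Sat(E[r U E[¬r U b]]) = {m0, m1, m3}
m3 ∈ Sat(E[r U E[¬r U b]]) = {m0, m1, m3}, so the formula holds at m3.

Yes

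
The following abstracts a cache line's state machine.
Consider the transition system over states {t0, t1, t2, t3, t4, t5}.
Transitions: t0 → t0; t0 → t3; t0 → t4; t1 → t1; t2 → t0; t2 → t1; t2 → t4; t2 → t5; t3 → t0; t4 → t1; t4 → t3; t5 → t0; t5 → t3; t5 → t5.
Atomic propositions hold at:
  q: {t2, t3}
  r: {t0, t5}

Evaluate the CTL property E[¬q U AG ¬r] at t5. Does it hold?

Yes

Sat(¬q) = {t0, t1, t4, t5}
Sat(¬r) = {t1, t2, t3, t4}
AG ¬r: greatest fixpoint, start Z0 = {t1, t2, t3, t4}, keep only states in Sat with every successor in Z. Z1 = {t1, t4}; Z2 = {t1}; fixed.
Sat(AG ¬r) = {t1}
E[¬q U AG ¬r]: least fixpoint, start Z0 = Sat(AG ¬r) = {t1}, add states in Sat(¬q) with some successor in Z. Z1 = {t1, t4}; Z2 = {t0, t1, t4}; Z3 = {t0, t1, t4, t5}; fixed.
Sat(E[¬q U AG ¬r]) = {t0, t1, t4, t5}
t5 ∈ Sat(E[¬q U AG ¬r]) = {t0, t1, t4, t5}, so the formula holds at t5.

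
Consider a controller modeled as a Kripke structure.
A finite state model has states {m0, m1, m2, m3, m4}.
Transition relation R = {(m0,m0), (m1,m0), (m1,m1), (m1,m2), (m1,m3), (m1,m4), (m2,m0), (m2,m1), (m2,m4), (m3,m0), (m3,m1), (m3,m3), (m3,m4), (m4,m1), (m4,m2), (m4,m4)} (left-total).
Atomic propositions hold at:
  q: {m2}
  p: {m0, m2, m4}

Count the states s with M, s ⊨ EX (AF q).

AF q: least fixpoint, start Z0 = {m2}, add states with every successor in Z. Already a fixed point.
Sat(AF q) = {m2}
Sat(EX (AF q)) = {s : some successor in {m2}} = {m1, m4}
|Sat(EX (AF q))| = |{m1, m4}| = 2.

2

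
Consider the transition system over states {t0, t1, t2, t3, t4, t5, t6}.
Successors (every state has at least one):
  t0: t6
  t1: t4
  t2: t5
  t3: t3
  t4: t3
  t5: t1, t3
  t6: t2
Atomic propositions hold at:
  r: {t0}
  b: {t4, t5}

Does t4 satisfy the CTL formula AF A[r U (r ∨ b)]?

Yes

Sat(r ∨ b) = {t0, t4, t5}
A[r U (r ∨ b)]: least fixpoint, start Z0 = Sat((r ∨ b)) = {t0, t4, t5}, add states in Sat(r) with every successor in Z. Already a fixed point.
Sat(A[r U (r ∨ b)]) = {t0, t4, t5}
AF A[r U (r ∨ b)]: least fixpoint, start Z0 = {t0, t4, t5}, add states with every successor in Z. Z1 = {t0, t1, t2, t4, t5}; Z2 = {t0, t1, t2, t4, t5, t6}; fixed.
Sat(AF A[r U (r ∨ b)]) = {t0, t1, t2, t4, t5, t6}
t4 ∈ Sat(AF A[r U (r ∨ b)]) = {t0, t1, t2, t4, t5, t6}, so the formula holds at t4.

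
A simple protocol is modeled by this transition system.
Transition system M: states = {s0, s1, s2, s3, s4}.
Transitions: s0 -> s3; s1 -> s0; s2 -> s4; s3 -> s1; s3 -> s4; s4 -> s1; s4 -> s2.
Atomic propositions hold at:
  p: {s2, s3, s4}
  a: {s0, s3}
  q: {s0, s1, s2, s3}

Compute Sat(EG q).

EG q: greatest fixpoint, start Z0 = {s0, s1, s2, s3}, keep only states in Sat with some successor in Z. Z1 = {s0, s1, s3}; fixed.
Sat(EG q) = {s0, s1, s3}

{s0, s1, s3}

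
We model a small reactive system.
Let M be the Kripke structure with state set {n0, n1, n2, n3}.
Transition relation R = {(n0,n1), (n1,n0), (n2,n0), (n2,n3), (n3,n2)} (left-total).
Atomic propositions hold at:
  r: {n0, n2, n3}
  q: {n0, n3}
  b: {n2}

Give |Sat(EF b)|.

EF b: least fixpoint, start Z0 = {n2}, add states with some successor in Z. Z1 = {n2, n3}; fixed.
Sat(EF b) = {n2, n3}
|Sat(EF b)| = |{n2, n3}| = 2.

2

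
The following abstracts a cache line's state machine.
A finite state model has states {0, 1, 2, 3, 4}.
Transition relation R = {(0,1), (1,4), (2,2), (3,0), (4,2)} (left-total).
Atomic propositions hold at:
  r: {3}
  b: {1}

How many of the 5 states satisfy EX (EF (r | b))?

2

Sat(r | b) = {1, 3}
EF (r | b): least fixpoint, start Z0 = {1, 3}, add states with some successor in Z. Z1 = {0, 1, 3}; fixed.
Sat(EF (r | b)) = {0, 1, 3}
Sat(EX (EF (r | b))) = {s : some successor in {0, 1, 3}} = {0, 3}
|Sat(EX (EF (r | b)))| = |{0, 3}| = 2.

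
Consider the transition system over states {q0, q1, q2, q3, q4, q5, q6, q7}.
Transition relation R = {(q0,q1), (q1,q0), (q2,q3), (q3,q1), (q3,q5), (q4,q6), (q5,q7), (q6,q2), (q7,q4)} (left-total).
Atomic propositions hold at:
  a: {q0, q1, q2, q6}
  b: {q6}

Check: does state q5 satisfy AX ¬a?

Yes

Sat(¬a) = {q3, q4, q5, q7}
Sat(AX ¬a) = {s : every successor in {q3, q4, q5, q7}} = {q2, q5, q7}
q5 ∈ Sat(AX ¬a) = {q2, q5, q7}, so the formula holds at q5.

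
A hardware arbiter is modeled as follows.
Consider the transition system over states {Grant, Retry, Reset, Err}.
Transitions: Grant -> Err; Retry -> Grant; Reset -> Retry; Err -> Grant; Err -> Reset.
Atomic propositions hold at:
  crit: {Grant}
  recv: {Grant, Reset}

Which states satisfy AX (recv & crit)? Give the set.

Sat(recv & crit) = {Grant}
Sat(AX (recv & crit)) = {s : every successor in {Grant}} = {Retry}

{Retry}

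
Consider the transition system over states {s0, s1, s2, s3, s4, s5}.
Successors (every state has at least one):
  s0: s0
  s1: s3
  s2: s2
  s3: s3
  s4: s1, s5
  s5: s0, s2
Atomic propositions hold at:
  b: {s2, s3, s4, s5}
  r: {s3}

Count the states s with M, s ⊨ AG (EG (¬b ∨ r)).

3

Sat(¬b) = {s0, s1}
Sat(¬b ∨ r) = {s0, s1, s3}
EG (¬b ∨ r): greatest fixpoint, start Z0 = {s0, s1, s3}, keep only states in Sat with some successor in Z. Already a fixed point.
Sat(EG (¬b ∨ r)) = {s0, s1, s3}
AG (EG (¬b ∨ r)): greatest fixpoint, start Z0 = {s0, s1, s3}, keep only states in Sat with every successor in Z. Already a fixed point.
Sat(AG (EG (¬b ∨ r))) = {s0, s1, s3}
|Sat(AG (EG (¬b ∨ r)))| = |{s0, s1, s3}| = 3.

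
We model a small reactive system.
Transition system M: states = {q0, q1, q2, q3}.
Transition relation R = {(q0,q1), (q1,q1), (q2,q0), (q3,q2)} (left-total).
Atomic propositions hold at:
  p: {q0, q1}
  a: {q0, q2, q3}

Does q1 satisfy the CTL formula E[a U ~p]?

No

Sat(~p) = {q2, q3}
E[a U ~p]: least fixpoint, start Z0 = Sat(~p) = {q2, q3}, add states in Sat(a) with some successor in Z. Already a fixed point.
Sat(E[a U ~p]) = {q2, q3}
q1 ∉ Sat(E[a U ~p]) = {q2, q3}, so the formula does not hold at q1.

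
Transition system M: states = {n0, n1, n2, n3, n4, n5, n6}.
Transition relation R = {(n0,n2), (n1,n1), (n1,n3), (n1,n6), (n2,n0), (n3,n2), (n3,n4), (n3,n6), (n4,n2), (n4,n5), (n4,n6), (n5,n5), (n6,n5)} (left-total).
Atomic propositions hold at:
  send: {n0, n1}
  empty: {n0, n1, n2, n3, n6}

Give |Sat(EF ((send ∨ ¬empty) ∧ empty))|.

5

Sat(¬empty) = {n4, n5}
Sat(send ∨ ¬empty) = {n0, n1, n4, n5}
Sat((send ∨ ¬empty) ∧ empty) = {n0, n1}
EF ((send ∨ ¬empty) ∧ empty): least fixpoint, start Z0 = {n0, n1}, add states with some successor in Z. Z1 = {n0, n1, n2}; Z2 = {n0, n1, n2, n3, n4}; fixed.
Sat(EF ((send ∨ ¬empty) ∧ empty)) = {n0, n1, n2, n3, n4}
|Sat(EF ((send ∨ ¬empty) ∧ empty))| = |{n0, n1, n2, n3, n4}| = 5.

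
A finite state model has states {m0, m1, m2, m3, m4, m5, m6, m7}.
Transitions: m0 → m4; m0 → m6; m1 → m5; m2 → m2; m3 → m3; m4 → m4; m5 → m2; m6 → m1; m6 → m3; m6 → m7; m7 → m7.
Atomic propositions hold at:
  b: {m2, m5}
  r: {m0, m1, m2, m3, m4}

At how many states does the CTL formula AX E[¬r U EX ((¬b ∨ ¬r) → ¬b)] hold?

Sat(¬r) = {m5, m6, m7}
Sat(¬b) = {m0, m1, m3, m4, m6, m7}
Sat(¬b ∨ ¬r) = {m0, m1, m3, m4, m5, m6, m7}
Sat((¬b ∨ ¬r) → ¬b) = {m0, m1, m2, m3, m4, m6, m7}
Sat(EX ((¬b ∨ ¬r) → ¬b)) = {s : some successor in {m0, m1, m2, m3, m4, m6, m7}} = {m0, m2, m3, m4, m5, m6, m7}
E[¬r U EX ((¬b ∨ ¬r) → ¬b)]: least fixpoint, start Z0 = Sat(EX ((¬b ∨ ¬r) → ¬b)) = {m0, m2, m3, m4, m5, m6, m7}, add states in Sat(¬r) with some successor in Z. Already a fixed point.
Sat(E[¬r U EX ((¬b ∨ ¬r) → ¬b)]) = {m0, m2, m3, m4, m5, m6, m7}
Sat(AX E[¬r U EX ((¬b ∨ ¬r) → ¬b)]) = {s : every successor in {m0, m2, m3, m4, m5, m6, m7}} = {m0, m1, m2, m3, m4, m5, m7}
|Sat(AX E[¬r U EX ((¬b ∨ ¬r) → ¬b)])| = |{m0, m1, m2, m3, m4, m5, m7}| = 7.

7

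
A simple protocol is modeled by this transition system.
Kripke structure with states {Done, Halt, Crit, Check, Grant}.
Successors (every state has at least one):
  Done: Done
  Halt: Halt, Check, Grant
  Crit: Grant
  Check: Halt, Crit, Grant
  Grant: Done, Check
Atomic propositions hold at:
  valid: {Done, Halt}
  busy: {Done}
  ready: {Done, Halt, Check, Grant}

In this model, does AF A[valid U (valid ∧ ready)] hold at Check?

Sat(valid ∧ ready) = {Done, Halt}
A[valid U (valid ∧ ready)]: least fixpoint, start Z0 = Sat((valid ∧ ready)) = {Done, Halt}, add states in Sat(valid) with every successor in Z. Already a fixed point.
Sat(A[valid U (valid ∧ ready)]) = {Done, Halt}
AF A[valid U (valid ∧ ready)]: least fixpoint, start Z0 = {Done, Halt}, add states with every successor in Z. Already a fixed point.
Sat(AF A[valid U (valid ∧ ready)]) = {Done, Halt}
Check ∉ Sat(AF A[valid U (valid ∧ ready)]) = {Done, Halt}, so the formula does not hold at Check.

No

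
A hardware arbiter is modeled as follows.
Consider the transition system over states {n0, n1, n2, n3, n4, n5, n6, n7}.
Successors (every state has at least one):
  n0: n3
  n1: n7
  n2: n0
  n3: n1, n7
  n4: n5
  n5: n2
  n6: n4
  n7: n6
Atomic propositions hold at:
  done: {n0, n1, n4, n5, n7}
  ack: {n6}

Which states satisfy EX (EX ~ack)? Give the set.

{n0, n2, n3, n4, n5, n6, n7}

Sat(~ack) = {n0, n1, n2, n3, n4, n5, n7}
Sat(EX ~ack) = {s : some successor in {n0, n1, n2, n3, n4, n5, n7}} = {n0, n1, n2, n3, n4, n5, n6}
Sat(EX (EX ~ack)) = {s : some successor in {n0, n1, n2, n3, n4, n5, n6}} = {n0, n2, n3, n4, n5, n6, n7}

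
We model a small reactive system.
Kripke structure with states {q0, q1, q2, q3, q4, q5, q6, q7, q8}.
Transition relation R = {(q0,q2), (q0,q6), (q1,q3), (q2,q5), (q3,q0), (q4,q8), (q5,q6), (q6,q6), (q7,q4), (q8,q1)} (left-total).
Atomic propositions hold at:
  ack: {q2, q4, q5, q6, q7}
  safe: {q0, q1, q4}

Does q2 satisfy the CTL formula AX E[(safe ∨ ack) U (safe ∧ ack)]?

Sat(safe ∨ ack) = {q0, q1, q2, q4, q5, q6, q7}
Sat(safe ∧ ack) = {q4}
E[(safe ∨ ack) U (safe ∧ ack)]: least fixpoint, start Z0 = Sat((safe ∧ ack)) = {q4}, add states in Sat(safe ∨ ack) with some successor in Z. Z1 = {q4, q7}; fixed.
Sat(E[(safe ∨ ack) U (safe ∧ ack)]) = {q4, q7}
Sat(AX E[(safe ∨ ack) U (safe ∧ ack)]) = {s : every successor in {q4, q7}} = {q7}
q2 ∉ Sat(AX E[(safe ∨ ack) U (safe ∧ ack)]) = {q7}, so the formula does not hold at q2.

No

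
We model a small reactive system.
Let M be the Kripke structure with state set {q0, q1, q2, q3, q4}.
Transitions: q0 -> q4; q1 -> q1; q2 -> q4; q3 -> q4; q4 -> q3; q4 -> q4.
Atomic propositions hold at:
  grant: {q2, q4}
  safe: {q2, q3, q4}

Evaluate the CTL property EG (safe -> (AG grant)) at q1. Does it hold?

Yes

AG grant: greatest fixpoint, start Z0 = {q2, q4}, keep only states in Sat with every successor in Z. Z1 = {q2}; Z2 = ∅; fixed.
Sat(AG grant) = ∅
Sat(safe -> (AG grant)) = {q0, q1}
EG (safe -> (AG grant)): greatest fixpoint, start Z0 = {q0, q1}, keep only states in Sat with some successor in Z. Z1 = {q1}; fixed.
Sat(EG (safe -> (AG grant))) = {q1}
q1 ∈ Sat(EG (safe -> (AG grant))) = {q1}, so the formula holds at q1.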